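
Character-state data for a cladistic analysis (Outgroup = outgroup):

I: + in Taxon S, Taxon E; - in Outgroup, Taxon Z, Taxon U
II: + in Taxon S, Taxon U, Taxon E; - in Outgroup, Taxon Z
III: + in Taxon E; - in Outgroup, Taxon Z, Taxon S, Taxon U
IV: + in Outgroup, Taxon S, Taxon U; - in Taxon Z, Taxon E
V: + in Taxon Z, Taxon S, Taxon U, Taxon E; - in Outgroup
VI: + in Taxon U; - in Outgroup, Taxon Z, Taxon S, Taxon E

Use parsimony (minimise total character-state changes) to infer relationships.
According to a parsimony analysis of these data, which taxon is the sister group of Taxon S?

Character polarity is set by the outgroup: the derived state is whichever differs from the outgroup's state, so for IV the derived state is '-', and for the remaining characters it is '+'.
I (derived state '+') is shared by Taxon E and Taxon S — a synapomorphy uniting that clade.
II (derived state '+') is shared by Taxon E, Taxon S, and Taxon U — a synapomorphy uniting that clade.
III (derived state '+') is unique to Taxon E (autapomorphy; uninformative for grouping).
IV groups Taxon E and Taxon Z, which is incompatible with the clades supported by the remaining characters; treating it as convergent (homoplasy) costs fewer steps than any alternative tree.
All ingroup taxa share the derived state '+' for V; it defines the ingroup but does not resolve relationships within it.
VI (derived state '+') is unique to Taxon U (autapomorphy; uninformative for grouping).
Most parsimonious ingroup topology: (Taxon Z,((Taxon S,Taxon E),Taxon U)).
Taxon S and Taxon E form a cherry on this tree, so they are sister taxa.

Taxon E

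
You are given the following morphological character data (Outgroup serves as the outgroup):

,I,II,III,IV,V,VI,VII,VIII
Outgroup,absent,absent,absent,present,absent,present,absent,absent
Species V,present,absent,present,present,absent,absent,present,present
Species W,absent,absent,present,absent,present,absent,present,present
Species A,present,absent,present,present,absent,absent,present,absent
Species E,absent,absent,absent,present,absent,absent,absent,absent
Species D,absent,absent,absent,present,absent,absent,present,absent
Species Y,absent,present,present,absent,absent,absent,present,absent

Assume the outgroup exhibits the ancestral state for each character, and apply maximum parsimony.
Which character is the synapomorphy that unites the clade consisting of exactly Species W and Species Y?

Character polarity is set by the outgroup: the derived state is whichever differs from the outgroup's state, so for IV, VI the derived state is 'absent', and for the remaining characters it is 'present'.
I: derived state 'present' in Species A and Species V only — synapomorphy for {Species A, Species V}.
II (derived state 'present') is unique to Species Y (autapomorphy; uninformative for grouping).
Only Species A, Species V, Species W, and Species Y show the derived state 'present' for III, supporting them as a clade.
IV: derived state 'absent' in Species W and Species Y only — synapomorphy for {Species W, Species Y}.
V (derived state 'present') is unique to Species W (autapomorphy; uninformative for grouping).
All ingroup taxa share the derived state 'absent' for VI; it defines the ingroup but does not resolve relationships within it.
VII: derived state 'present' in Species A, Species D, Species V, Species W, and Species Y only — synapomorphy for {Species A, Species D, Species V, Species W, Species Y}.
VIII groups Species V and Species W, which is incompatible with the clades supported by the remaining characters; treating it as convergent (homoplasy) costs fewer steps than any alternative tree.
Most parsimonious ingroup topology: ((((Species V,Species A),(Species W,Species Y)),Species D),Species E).
The clade {Species W, Species Y} is supported by IV: its derived state 'absent' occurs in exactly those taxa and in no other taxon (including the outgroup).

IV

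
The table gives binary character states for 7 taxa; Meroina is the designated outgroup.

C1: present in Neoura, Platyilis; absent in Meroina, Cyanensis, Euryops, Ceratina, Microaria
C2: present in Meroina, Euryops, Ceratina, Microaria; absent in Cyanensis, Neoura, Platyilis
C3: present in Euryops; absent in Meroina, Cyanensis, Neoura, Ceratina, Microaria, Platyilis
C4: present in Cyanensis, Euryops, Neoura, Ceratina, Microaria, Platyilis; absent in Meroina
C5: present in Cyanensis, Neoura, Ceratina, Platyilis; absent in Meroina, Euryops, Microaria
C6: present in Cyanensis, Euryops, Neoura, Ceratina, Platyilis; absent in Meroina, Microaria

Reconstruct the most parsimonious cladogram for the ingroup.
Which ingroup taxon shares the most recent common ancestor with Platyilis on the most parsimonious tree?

Character polarity is set by the outgroup: the derived state is whichever differs from the outgroup's state, so for C2 the derived state is 'absent', and for the remaining characters it is 'present'.
C1 (derived state 'present') is shared by Neoura and Platyilis — a synapomorphy uniting that clade.
C2: derived state 'absent' in Cyanensis, Neoura, and Platyilis only — synapomorphy for {Cyanensis, Neoura, Platyilis}.
C3: derived state 'present' in Euryops only — an autapomorphy, so it tells us nothing about relationships among taxa.
C4 (derived state 'present') is shared by all ingroup taxa — unites the whole ingroup.
C5 (derived state 'present') is shared by Ceratina, Cyanensis, Neoura, and Platyilis — a synapomorphy uniting that clade.
C6: derived state 'present' in Ceratina, Cyanensis, Euryops, Neoura, and Platyilis only — synapomorphy for {Ceratina, Cyanensis, Euryops, Neoura, Platyilis}.
Most parsimonious ingroup topology: ((((Cyanensis,(Neoura,Platyilis)),Ceratina),Euryops),Microaria).
Platyilis and Neoura form a cherry on this tree, so they are sister taxa.

Neoura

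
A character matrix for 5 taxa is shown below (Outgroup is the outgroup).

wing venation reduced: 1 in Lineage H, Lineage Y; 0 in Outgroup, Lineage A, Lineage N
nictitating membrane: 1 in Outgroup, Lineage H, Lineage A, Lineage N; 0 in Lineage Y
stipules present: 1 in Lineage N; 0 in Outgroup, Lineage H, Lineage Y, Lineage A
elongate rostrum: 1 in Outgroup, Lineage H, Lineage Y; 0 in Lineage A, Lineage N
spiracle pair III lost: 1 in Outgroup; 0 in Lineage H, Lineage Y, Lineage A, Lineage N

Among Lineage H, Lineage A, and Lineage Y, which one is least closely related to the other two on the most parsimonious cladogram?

Character polarity is set by the outgroup: the derived state is whichever differs from the outgroup's state, so for nictitating membrane, elongate rostrum, spiracle pair III lost the derived state is '0', and for the remaining characters it is '1'.
Only Lineage H and Lineage Y show the derived state '1' for wing venation reduced, supporting them as a clade.
nictitating membrane: derived state '0' in Lineage Y only — an autapomorphy, so it tells us nothing about relationships among taxa.
stipules present: derived state '1' in Lineage N only — an autapomorphy, so it tells us nothing about relationships among taxa.
elongate rostrum (derived state '0') is shared by Lineage A and Lineage N — a synapomorphy uniting that clade.
All ingroup taxa share the derived state '0' for spiracle pair III lost; it defines the ingroup but does not resolve relationships within it.
Most parsimonious ingroup topology: ((Lineage Y,Lineage H),(Lineage A,Lineage N)).
Lineage Y and Lineage H share a more recent common ancestor with each other than either does with Lineage A, so Lineage A is the least closely related of the three.

Lineage A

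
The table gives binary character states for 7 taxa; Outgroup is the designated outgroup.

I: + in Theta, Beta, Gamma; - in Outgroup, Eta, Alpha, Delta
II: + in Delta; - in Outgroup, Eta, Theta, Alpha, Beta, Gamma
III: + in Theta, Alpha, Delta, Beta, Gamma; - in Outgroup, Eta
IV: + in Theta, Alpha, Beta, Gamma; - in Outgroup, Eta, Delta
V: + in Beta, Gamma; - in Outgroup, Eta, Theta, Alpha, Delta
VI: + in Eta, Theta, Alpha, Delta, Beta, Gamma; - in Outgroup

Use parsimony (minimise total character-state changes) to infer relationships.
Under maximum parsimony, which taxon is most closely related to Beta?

The outgroup has state '-' for every character, so '+' is the derived state throughout.
I: derived state '+' in Beta, Gamma, and Theta only — synapomorphy for {Beta, Gamma, Theta}.
II (derived state '+') is unique to Delta (autapomorphy; uninformative for grouping).
III: derived state '+' in Alpha, Beta, Delta, Gamma, and Theta only — synapomorphy for {Alpha, Beta, Delta, Gamma, Theta}.
IV: derived state '+' in Alpha, Beta, Gamma, and Theta only — synapomorphy for {Alpha, Beta, Gamma, Theta}.
V (derived state '+') is shared by Beta and Gamma — a synapomorphy uniting that clade.
VI (derived state '+') is shared by all ingroup taxa — unites the whole ingroup.
Most parsimonious ingroup topology: (((((Gamma,Beta),Theta),Alpha),Delta),Eta).
Beta and Gamma form a cherry on this tree, so they are sister taxa.

Gamma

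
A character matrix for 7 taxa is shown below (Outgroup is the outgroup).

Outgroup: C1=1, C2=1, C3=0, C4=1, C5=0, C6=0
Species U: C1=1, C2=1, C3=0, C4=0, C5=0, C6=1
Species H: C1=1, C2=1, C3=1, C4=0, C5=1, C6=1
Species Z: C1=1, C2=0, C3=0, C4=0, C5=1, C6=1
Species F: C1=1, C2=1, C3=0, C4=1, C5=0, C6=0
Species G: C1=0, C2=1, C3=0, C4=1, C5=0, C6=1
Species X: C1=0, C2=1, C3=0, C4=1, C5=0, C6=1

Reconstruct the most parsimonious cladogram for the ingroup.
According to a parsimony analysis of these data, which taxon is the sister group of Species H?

Character polarity is set by the outgroup: the derived state is whichever differs from the outgroup's state, so for C1, C2, C4 the derived state is '0', and for the remaining characters it is '1'.
C1 (derived state '0') is shared by Species G and Species X — a synapomorphy uniting that clade.
C2: derived state '0' in Species Z only — an autapomorphy, so it tells us nothing about relationships among taxa.
C3: derived state '1' in Species H only — an autapomorphy, so it tells us nothing about relationships among taxa.
Only Species H, Species U, and Species Z show the derived state '0' for C4, supporting them as a clade.
C5: derived state '1' in Species H and Species Z only — synapomorphy for {Species H, Species Z}.
Only Species G, Species H, Species U, Species X, and Species Z show the derived state '1' for C6, supporting them as a clade.
Most parsimonious ingroup topology: (((Species U,(Species H,Species Z)),(Species G,Species X)),Species F).
Species H and Species Z form a cherry on this tree, so they are sister taxa.

Species Z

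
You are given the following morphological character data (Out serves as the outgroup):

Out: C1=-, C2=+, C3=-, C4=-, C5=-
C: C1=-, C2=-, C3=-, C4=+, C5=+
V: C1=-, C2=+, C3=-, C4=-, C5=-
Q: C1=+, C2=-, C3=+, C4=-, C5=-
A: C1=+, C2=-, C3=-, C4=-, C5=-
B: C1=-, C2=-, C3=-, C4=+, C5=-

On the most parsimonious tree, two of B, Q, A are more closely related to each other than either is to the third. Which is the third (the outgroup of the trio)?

B

Character polarity is set by the outgroup: the derived state is whichever differs from the outgroup's state, so for C2 the derived state is '-', and for the remaining characters it is '+'.
C1 (derived state '+') is shared by A and Q — a synapomorphy uniting that clade.
Only A, B, C, and Q show the derived state '-' for C2, supporting them as a clade.
C3: derived state '+' in Q only — an autapomorphy, so it tells us nothing about relationships among taxa.
Only B and C show the derived state '+' for C4, supporting them as a clade.
C5 (derived state '+') is unique to C (autapomorphy; uninformative for grouping).
Most parsimonious ingroup topology: (((C,B),(Q,A)),V).
Q and A share a more recent common ancestor with each other than either does with B, so B is the least closely related of the three.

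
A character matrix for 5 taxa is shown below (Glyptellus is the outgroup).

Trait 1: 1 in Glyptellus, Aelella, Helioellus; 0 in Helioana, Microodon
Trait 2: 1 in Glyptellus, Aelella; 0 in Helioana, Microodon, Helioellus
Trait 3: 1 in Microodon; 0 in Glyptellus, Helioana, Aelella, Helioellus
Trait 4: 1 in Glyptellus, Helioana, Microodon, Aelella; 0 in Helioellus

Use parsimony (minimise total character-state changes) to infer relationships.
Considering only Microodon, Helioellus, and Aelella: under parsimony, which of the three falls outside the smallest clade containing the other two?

Aelella

Character polarity is set by the outgroup: the derived state is whichever differs from the outgroup's state, so for Trait 1, Trait 2, Trait 4 the derived state is '0', and for the remaining characters it is '1'.
Trait 1: derived state '0' in Helioana and Microodon only — synapomorphy for {Helioana, Microodon}.
Only Helioana, Helioellus, and Microodon show the derived state '0' for Trait 2, supporting them as a clade.
Trait 3: derived state '1' in Microodon only — an autapomorphy, so it tells us nothing about relationships among taxa.
Trait 4 (derived state '0') is unique to Helioellus (autapomorphy; uninformative for grouping).
Most parsimonious ingroup topology: (((Helioana,Microodon),Helioellus),Aelella).
Microodon and Helioellus share a more recent common ancestor with each other than either does with Aelella, so Aelella is the least closely related of the three.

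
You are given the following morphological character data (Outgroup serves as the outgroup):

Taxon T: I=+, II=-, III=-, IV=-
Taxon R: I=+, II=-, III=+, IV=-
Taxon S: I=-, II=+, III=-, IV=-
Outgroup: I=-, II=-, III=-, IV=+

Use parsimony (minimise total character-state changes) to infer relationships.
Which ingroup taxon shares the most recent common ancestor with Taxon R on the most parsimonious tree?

Character polarity is set by the outgroup: the derived state is whichever differs from the outgroup's state, so for IV the derived state is '-', and for the remaining characters it is '+'.
Only Taxon R and Taxon T show the derived state '+' for I, supporting them as a clade.
II (derived state '+') is unique to Taxon S (autapomorphy; uninformative for grouping).
III (derived state '+') is unique to Taxon R (autapomorphy; uninformative for grouping).
IV (derived state '-') is shared by all ingroup taxa — unites the whole ingroup.
Most parsimonious ingroup topology: ((Taxon R,Taxon T),Taxon S).
Taxon R and Taxon T form a cherry on this tree, so they are sister taxa.

Taxon T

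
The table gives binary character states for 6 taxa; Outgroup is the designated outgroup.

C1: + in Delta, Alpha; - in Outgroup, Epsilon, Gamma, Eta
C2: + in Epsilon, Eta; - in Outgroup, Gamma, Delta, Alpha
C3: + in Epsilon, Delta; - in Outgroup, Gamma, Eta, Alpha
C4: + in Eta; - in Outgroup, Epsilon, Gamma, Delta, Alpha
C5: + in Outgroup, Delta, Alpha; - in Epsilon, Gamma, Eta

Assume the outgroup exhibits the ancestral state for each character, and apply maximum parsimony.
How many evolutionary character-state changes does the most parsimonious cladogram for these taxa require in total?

Character polarity is set by the outgroup: the derived state is whichever differs from the outgroup's state, so for C5 the derived state is '-', and for the remaining characters it is '+'.
C1: derived state '+' in Alpha and Delta only — synapomorphy for {Alpha, Delta}.
C2 (derived state '+') is shared by Epsilon and Eta — a synapomorphy uniting that clade.
C3 (state '+') occurs in Delta and Epsilon but conflicts with the nesting implied by the other characters — most parsimoniously interpreted as homoplasy.
C4: derived state '+' in Eta only — an autapomorphy, so it tells us nothing about relationships among taxa.
C5 (derived state '-') is shared by Epsilon, Eta, and Gamma — a synapomorphy uniting that clade.
Most parsimonious ingroup topology: (((Epsilon,Eta),Gamma),(Delta,Alpha)).
Changes per character on this tree: C1: 1; C2: 1; C3: 2; C4: 1; C5: 1.
Total = 6.

6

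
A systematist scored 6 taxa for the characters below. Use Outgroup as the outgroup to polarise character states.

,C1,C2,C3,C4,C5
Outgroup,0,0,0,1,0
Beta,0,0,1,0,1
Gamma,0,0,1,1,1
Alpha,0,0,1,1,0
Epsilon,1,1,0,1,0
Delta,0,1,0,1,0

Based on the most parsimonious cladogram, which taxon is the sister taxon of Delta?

Character polarity is set by the outgroup: the derived state is whichever differs from the outgroup's state, so for C4 the derived state is '0', and for the remaining characters it is '1'.
C1: derived state '1' in Epsilon only — an autapomorphy, so it tells us nothing about relationships among taxa.
C2: derived state '1' in Delta and Epsilon only — synapomorphy for {Delta, Epsilon}.
C3 (derived state '1') is shared by Alpha, Beta, and Gamma — a synapomorphy uniting that clade.
C4: derived state '0' in Beta only — an autapomorphy, so it tells us nothing about relationships among taxa.
C5 (derived state '1') is shared by Beta and Gamma — a synapomorphy uniting that clade.
Most parsimonious ingroup topology: (((Beta,Gamma),Alpha),(Epsilon,Delta)).
Delta and Epsilon form a cherry on this tree, so they are sister taxa.

Epsilon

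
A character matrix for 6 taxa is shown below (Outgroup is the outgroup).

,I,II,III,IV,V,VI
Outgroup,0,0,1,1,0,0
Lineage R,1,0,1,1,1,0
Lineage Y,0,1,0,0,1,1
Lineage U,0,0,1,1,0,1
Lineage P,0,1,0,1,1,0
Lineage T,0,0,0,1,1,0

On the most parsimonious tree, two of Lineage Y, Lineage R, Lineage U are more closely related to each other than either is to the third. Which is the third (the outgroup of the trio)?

Lineage U

Character polarity is set by the outgroup: the derived state is whichever differs from the outgroup's state, so for III, IV the derived state is '0', and for the remaining characters it is '1'.
I: derived state '1' in Lineage R only — an autapomorphy, so it tells us nothing about relationships among taxa.
Only Lineage P and Lineage Y show the derived state '1' for II, supporting them as a clade.
III: derived state '0' in Lineage P, Lineage T, and Lineage Y only — synapomorphy for {Lineage P, Lineage T, Lineage Y}.
IV (derived state '0') is unique to Lineage Y (autapomorphy; uninformative for grouping).
V: derived state '1' in Lineage P, Lineage R, Lineage T, and Lineage Y only — synapomorphy for {Lineage P, Lineage R, Lineage T, Lineage Y}.
VI groups Lineage U and Lineage Y, which is incompatible with the clades supported by the remaining characters; treating it as convergent (homoplasy) costs fewer steps than any alternative tree.
Most parsimonious ingroup topology: ((Lineage R,((Lineage Y,Lineage P),Lineage T)),Lineage U).
Lineage R and Lineage Y share a more recent common ancestor with each other than either does with Lineage U, so Lineage U is the least closely related of the three.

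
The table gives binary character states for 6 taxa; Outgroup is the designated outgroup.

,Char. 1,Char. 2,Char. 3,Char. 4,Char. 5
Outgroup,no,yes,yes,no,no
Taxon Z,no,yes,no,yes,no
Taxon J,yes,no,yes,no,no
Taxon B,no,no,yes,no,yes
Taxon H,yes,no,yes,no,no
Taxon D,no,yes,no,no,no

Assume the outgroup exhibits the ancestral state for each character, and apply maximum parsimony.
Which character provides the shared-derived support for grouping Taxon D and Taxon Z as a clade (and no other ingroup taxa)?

Character polarity is set by the outgroup: the derived state is whichever differs from the outgroup's state, so for Char. 2, Char. 3 the derived state is 'no', and for the remaining characters it is 'yes'.
Only Taxon H and Taxon J show the derived state 'yes' for Char. 1, supporting them as a clade.
Char. 2: derived state 'no' in Taxon B, Taxon H, and Taxon J only — synapomorphy for {Taxon B, Taxon H, Taxon J}.
Only Taxon D and Taxon Z show the derived state 'no' for Char. 3, supporting them as a clade.
Char. 4: derived state 'yes' in Taxon Z only — an autapomorphy, so it tells us nothing about relationships among taxa.
Char. 5 (derived state 'yes') is unique to Taxon B (autapomorphy; uninformative for grouping).
Most parsimonious ingroup topology: ((Taxon Z,Taxon D),((Taxon J,Taxon H),Taxon B)).
The clade {Taxon D, Taxon Z} is supported by Char. 3: its derived state 'no' occurs in exactly those taxa and in no other taxon (including the outgroup).

Char. 3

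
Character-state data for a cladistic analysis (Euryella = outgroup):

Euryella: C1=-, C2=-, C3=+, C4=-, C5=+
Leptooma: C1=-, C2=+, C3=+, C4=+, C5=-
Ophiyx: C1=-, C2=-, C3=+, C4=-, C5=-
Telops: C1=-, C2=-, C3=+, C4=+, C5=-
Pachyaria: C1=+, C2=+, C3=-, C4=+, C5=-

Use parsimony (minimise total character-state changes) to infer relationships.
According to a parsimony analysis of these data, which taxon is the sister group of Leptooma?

Character polarity is set by the outgroup: the derived state is whichever differs from the outgroup's state, so for C3, C5 the derived state is '-', and for the remaining characters it is '+'.
C1: derived state '+' in Pachyaria only — an autapomorphy, so it tells us nothing about relationships among taxa.
Only Leptooma and Pachyaria show the derived state '+' for C2, supporting them as a clade.
C3: derived state '-' in Pachyaria only — an autapomorphy, so it tells us nothing about relationships among taxa.
Only Leptooma, Pachyaria, and Telops show the derived state '+' for C4, supporting them as a clade.
C5 (derived state '-') is shared by all ingroup taxa — unites the whole ingroup.
Most parsimonious ingroup topology: (((Leptooma,Pachyaria),Telops),Ophiyx).
Leptooma and Pachyaria form a cherry on this tree, so they are sister taxa.

Pachyaria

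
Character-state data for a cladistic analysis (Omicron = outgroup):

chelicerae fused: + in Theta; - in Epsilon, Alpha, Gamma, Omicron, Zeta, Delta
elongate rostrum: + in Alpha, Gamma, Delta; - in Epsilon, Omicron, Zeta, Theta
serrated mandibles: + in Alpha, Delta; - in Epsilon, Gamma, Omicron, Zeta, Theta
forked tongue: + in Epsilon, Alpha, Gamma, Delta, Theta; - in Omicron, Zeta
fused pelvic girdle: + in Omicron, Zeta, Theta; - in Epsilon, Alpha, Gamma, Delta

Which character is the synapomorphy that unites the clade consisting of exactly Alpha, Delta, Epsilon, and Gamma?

fused pelvic girdle

Character polarity is set by the outgroup: the derived state is whichever differs from the outgroup's state, so for fused pelvic girdle the derived state is '-', and for the remaining characters it is '+'.
chelicerae fused: derived state '+' in Theta only — an autapomorphy, so it tells us nothing about relationships among taxa.
elongate rostrum (derived state '+') is shared by Alpha, Delta, and Gamma — a synapomorphy uniting that clade.
serrated mandibles (derived state '+') is shared by Alpha and Delta — a synapomorphy uniting that clade.
forked tongue: derived state '+' in Alpha, Delta, Epsilon, Gamma, and Theta only — synapomorphy for {Alpha, Delta, Epsilon, Gamma, Theta}.
Only Alpha, Delta, Epsilon, and Gamma show the derived state '-' for fused pelvic girdle, supporting them as a clade.
Most parsimonious ingroup topology: (((Epsilon,((Alpha,Delta),Gamma)),Theta),Zeta).
The clade {Alpha, Delta, Epsilon, Gamma} is supported by fused pelvic girdle: its derived state '-' occurs in exactly those taxa and in no other taxon (including the outgroup).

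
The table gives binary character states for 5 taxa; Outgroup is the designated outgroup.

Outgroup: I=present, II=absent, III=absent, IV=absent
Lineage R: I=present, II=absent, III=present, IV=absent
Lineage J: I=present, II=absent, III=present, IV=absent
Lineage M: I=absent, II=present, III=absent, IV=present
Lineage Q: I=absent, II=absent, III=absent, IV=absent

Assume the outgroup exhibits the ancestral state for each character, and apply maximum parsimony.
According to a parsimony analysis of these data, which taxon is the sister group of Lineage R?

Lineage J

Character polarity is set by the outgroup: the derived state is whichever differs from the outgroup's state, so for I the derived state is 'absent', and for the remaining characters it is 'present'.
I: derived state 'absent' in Lineage M and Lineage Q only — synapomorphy for {Lineage M, Lineage Q}.
II (derived state 'present') is unique to Lineage M (autapomorphy; uninformative for grouping).
III: derived state 'present' in Lineage J and Lineage R only — synapomorphy for {Lineage J, Lineage R}.
IV: derived state 'present' in Lineage M only — an autapomorphy, so it tells us nothing about relationships among taxa.
Most parsimonious ingroup topology: ((Lineage R,Lineage J),(Lineage M,Lineage Q)).
Lineage R and Lineage J form a cherry on this tree, so they are sister taxa.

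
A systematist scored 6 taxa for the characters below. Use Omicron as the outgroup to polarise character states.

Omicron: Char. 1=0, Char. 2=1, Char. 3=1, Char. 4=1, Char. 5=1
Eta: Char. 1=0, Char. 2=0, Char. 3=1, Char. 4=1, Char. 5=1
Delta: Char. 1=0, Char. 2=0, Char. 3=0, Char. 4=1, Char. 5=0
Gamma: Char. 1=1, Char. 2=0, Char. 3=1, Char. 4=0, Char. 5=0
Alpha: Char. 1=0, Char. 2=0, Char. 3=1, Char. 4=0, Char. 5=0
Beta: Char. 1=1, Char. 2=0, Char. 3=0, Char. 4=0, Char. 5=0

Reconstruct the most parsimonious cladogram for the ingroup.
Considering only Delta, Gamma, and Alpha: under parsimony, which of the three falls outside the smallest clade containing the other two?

Delta

Character polarity is set by the outgroup: the derived state is whichever differs from the outgroup's state, so for Char. 2, Char. 3, Char. 4, Char. 5 the derived state is '0', and for the remaining characters it is '1'.
Char. 1 (derived state '1') is shared by Beta and Gamma — a synapomorphy uniting that clade.
All ingroup taxa share the derived state '0' for Char. 2; it defines the ingroup but does not resolve relationships within it.
Char. 3 groups Beta and Delta, which is incompatible with the clades supported by the remaining characters; treating it as convergent (homoplasy) costs fewer steps than any alternative tree.
Only Alpha, Beta, and Gamma show the derived state '0' for Char. 4, supporting them as a clade.
Char. 5 (derived state '0') is shared by Alpha, Beta, Delta, and Gamma — a synapomorphy uniting that clade.
Most parsimonious ingroup topology: (Eta,(Delta,((Gamma,Beta),Alpha))).
Gamma and Alpha share a more recent common ancestor with each other than either does with Delta, so Delta is the least closely related of the three.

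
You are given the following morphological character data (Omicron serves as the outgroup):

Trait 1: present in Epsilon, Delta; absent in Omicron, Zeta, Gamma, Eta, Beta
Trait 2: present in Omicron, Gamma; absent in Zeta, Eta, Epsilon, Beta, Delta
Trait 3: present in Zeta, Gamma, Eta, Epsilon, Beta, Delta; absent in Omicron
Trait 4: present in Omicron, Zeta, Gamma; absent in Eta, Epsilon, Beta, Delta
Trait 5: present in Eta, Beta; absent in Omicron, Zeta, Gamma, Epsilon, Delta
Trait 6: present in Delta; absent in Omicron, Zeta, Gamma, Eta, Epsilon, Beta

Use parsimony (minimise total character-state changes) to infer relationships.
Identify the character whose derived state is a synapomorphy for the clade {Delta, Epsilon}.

Trait 1

Character polarity is set by the outgroup: the derived state is whichever differs from the outgroup's state, so for Trait 2, Trait 4 the derived state is 'absent', and for the remaining characters it is 'present'.
Trait 1: derived state 'present' in Delta and Epsilon only — synapomorphy for {Delta, Epsilon}.
Trait 2: derived state 'absent' in Beta, Delta, Epsilon, Eta, and Zeta only — synapomorphy for {Beta, Delta, Epsilon, Eta, Zeta}.
Trait 3 (derived state 'present') is shared by all ingroup taxa — unites the whole ingroup.
Trait 4 (derived state 'absent') is shared by Beta, Delta, Epsilon, and Eta — a synapomorphy uniting that clade.
Trait 5: derived state 'present' in Beta and Eta only — synapomorphy for {Beta, Eta}.
Trait 6: derived state 'present' in Delta only — an autapomorphy, so it tells us nothing about relationships among taxa.
Most parsimonious ingroup topology: ((Zeta,((Eta,Beta),(Epsilon,Delta))),Gamma).
The clade {Delta, Epsilon} is supported by Trait 1: its derived state 'present' occurs in exactly those taxa and in no other taxon (including the outgroup).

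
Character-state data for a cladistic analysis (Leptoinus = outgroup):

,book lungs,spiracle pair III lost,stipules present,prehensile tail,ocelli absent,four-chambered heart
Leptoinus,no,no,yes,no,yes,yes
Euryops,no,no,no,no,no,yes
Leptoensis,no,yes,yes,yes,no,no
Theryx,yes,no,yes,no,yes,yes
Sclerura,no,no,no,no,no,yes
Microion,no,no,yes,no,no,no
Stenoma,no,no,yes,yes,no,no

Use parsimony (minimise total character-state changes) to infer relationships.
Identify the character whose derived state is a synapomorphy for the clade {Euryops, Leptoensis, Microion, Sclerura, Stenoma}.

ocelli absent

Character polarity is set by the outgroup: the derived state is whichever differs from the outgroup's state, so for stipules present, ocelli absent, four-chambered heart the derived state is 'no', and for the remaining characters it is 'yes'.
book lungs (derived state 'yes') is unique to Theryx (autapomorphy; uninformative for grouping).
spiracle pair III lost (derived state 'yes') is unique to Leptoensis (autapomorphy; uninformative for grouping).
stipules present: derived state 'no' in Euryops and Sclerura only — synapomorphy for {Euryops, Sclerura}.
prehensile tail: derived state 'yes' in Leptoensis and Stenoma only — synapomorphy for {Leptoensis, Stenoma}.
Only Euryops, Leptoensis, Microion, Sclerura, and Stenoma show the derived state 'no' for ocelli absent, supporting them as a clade.
four-chambered heart (derived state 'no') is shared by Leptoensis, Microion, and Stenoma — a synapomorphy uniting that clade.
Most parsimonious ingroup topology: (((Euryops,Sclerura),((Leptoensis,Stenoma),Microion)),Theryx).
The clade {Euryops, Leptoensis, Microion, Sclerura, Stenoma} is supported by ocelli absent: its derived state 'no' occurs in exactly those taxa and in no other taxon (including the outgroup).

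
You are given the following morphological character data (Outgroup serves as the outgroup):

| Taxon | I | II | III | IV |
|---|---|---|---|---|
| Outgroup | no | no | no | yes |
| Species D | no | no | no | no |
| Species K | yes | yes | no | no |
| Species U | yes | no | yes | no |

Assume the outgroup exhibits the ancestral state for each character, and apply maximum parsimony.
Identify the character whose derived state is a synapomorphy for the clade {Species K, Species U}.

I

Character polarity is set by the outgroup: the derived state is whichever differs from the outgroup's state, so for IV the derived state is 'no', and for the remaining characters it is 'yes'.
I: derived state 'yes' in Species K and Species U only — synapomorphy for {Species K, Species U}.
II (derived state 'yes') is unique to Species K (autapomorphy; uninformative for grouping).
III (derived state 'yes') is unique to Species U (autapomorphy; uninformative for grouping).
All ingroup taxa share the derived state 'no' for IV; it defines the ingroup but does not resolve relationships within it.
Most parsimonious ingroup topology: (Species D,(Species K,Species U)).
The clade {Species K, Species U} is supported by I: its derived state 'yes' occurs in exactly those taxa and in no other taxon (including the outgroup).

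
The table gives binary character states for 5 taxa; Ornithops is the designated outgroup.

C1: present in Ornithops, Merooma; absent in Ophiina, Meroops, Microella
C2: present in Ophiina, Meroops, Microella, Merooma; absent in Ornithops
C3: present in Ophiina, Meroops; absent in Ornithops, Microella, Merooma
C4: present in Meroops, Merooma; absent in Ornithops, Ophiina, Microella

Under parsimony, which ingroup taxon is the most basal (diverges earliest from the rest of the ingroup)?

Merooma

Character polarity is set by the outgroup: the derived state is whichever differs from the outgroup's state, so for C1 the derived state is 'absent', and for the remaining characters it is 'present'.
C1: derived state 'absent' in Meroops, Microella, and Ophiina only — synapomorphy for {Meroops, Microella, Ophiina}.
All ingroup taxa share the derived state 'present' for C2; it defines the ingroup but does not resolve relationships within it.
C3: derived state 'present' in Meroops and Ophiina only — synapomorphy for {Meroops, Ophiina}.
C4 groups Merooma and Meroops, which is incompatible with the clades supported by the remaining characters; treating it as convergent (homoplasy) costs fewer steps than any alternative tree.
Most parsimonious ingroup topology: (((Ophiina,Meroops),Microella),Merooma).
Merooma is sister to the clade containing all other ingroup taxa, so it is the earliest-diverging (most basal) ingroup lineage.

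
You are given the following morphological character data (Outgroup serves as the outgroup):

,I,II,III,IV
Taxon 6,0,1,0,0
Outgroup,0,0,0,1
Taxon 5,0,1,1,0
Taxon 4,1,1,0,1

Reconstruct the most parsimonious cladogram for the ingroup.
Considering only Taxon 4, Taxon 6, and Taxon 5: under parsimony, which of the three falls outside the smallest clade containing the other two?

Character polarity is set by the outgroup: the derived state is whichever differs from the outgroup's state, so for IV the derived state is '0', and for the remaining characters it is '1'.
I: derived state '1' in Taxon 4 only — an autapomorphy, so it tells us nothing about relationships among taxa.
II (derived state '1') is shared by all ingroup taxa — unites the whole ingroup.
III (derived state '1') is unique to Taxon 5 (autapomorphy; uninformative for grouping).
IV: derived state '0' in Taxon 5 and Taxon 6 only — synapomorphy for {Taxon 5, Taxon 6}.
Most parsimonious ingroup topology: (Taxon 4,(Taxon 5,Taxon 6)).
Taxon 5 and Taxon 6 share a more recent common ancestor with each other than either does with Taxon 4, so Taxon 4 is the least closely related of the three.

Taxon 4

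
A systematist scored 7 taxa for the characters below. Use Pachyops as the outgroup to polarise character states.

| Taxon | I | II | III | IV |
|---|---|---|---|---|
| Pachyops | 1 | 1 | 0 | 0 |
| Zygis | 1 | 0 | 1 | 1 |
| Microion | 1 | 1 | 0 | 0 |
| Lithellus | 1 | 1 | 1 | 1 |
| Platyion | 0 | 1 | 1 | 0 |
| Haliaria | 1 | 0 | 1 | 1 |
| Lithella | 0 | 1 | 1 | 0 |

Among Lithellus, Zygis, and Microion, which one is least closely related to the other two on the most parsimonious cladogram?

Character polarity is set by the outgroup: the derived state is whichever differs from the outgroup's state, so for I, II the derived state is '0', and for the remaining characters it is '1'.
I (derived state '0') is shared by Lithella and Platyion — a synapomorphy uniting that clade.
Only Haliaria and Zygis show the derived state '0' for II, supporting them as a clade.
III: derived state '1' in Haliaria, Lithella, Lithellus, Platyion, and Zygis only — synapomorphy for {Haliaria, Lithella, Lithellus, Platyion, Zygis}.
Only Haliaria, Lithellus, and Zygis show the derived state '1' for IV, supporting them as a clade.
Most parsimonious ingroup topology: ((((Zygis,Haliaria),Lithellus),(Platyion,Lithella)),Microion).
Zygis and Lithellus share a more recent common ancestor with each other than either does with Microion, so Microion is the least closely related of the three.

Microion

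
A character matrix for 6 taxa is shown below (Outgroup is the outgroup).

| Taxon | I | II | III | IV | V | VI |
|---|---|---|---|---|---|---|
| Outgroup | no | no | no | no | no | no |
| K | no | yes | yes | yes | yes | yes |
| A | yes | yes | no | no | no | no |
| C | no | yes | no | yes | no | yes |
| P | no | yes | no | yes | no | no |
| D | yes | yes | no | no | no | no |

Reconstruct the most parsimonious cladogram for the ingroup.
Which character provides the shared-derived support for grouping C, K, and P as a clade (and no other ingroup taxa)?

IV

The outgroup has state 'no' for every character, so 'yes' is the derived state throughout.
I (derived state 'yes') is shared by A and D — a synapomorphy uniting that clade.
All ingroup taxa share the derived state 'yes' for II; it defines the ingroup but does not resolve relationships within it.
III (derived state 'yes') is unique to K (autapomorphy; uninformative for grouping).
IV: derived state 'yes' in C, K, and P only — synapomorphy for {C, K, P}.
V (derived state 'yes') is unique to K (autapomorphy; uninformative for grouping).
Only C and K show the derived state 'yes' for VI, supporting them as a clade.
Most parsimonious ingroup topology: (((K,C),P),(A,D)).
The clade {C, K, P} is supported by IV: its derived state 'yes' occurs in exactly those taxa and in no other taxon (including the outgroup).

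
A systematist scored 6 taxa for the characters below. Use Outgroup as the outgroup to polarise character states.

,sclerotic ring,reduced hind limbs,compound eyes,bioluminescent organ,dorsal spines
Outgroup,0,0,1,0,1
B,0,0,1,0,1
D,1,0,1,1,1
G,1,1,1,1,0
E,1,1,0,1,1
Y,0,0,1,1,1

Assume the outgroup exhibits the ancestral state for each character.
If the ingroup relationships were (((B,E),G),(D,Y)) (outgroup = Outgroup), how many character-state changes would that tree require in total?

9

Map each character onto (((B,E),G),(D,Y)) (rooted by Outgroup) and count the minimum state changes it requires (Fitch parsimony):
sclerotic ring: 3; reduced hind limbs: 2; compound eyes: 1; bioluminescent organ: 2; dorsal spines: 1.
Total tree length = 9.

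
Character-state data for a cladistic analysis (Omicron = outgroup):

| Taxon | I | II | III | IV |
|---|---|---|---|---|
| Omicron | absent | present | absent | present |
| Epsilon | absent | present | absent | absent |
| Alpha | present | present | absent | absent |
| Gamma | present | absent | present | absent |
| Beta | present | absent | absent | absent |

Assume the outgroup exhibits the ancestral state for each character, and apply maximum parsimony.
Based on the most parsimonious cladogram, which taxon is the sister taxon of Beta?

Gamma

Character polarity is set by the outgroup: the derived state is whichever differs from the outgroup's state, so for II, IV the derived state is 'absent', and for the remaining characters it is 'present'.
I (derived state 'present') is shared by Alpha, Beta, and Gamma — a synapomorphy uniting that clade.
II: derived state 'absent' in Beta and Gamma only — synapomorphy for {Beta, Gamma}.
III (derived state 'present') is unique to Gamma (autapomorphy; uninformative for grouping).
IV (derived state 'absent') is shared by all ingroup taxa — unites the whole ingroup.
Most parsimonious ingroup topology: (Epsilon,(Alpha,(Gamma,Beta))).
Beta and Gamma form a cherry on this tree, so they are sister taxa.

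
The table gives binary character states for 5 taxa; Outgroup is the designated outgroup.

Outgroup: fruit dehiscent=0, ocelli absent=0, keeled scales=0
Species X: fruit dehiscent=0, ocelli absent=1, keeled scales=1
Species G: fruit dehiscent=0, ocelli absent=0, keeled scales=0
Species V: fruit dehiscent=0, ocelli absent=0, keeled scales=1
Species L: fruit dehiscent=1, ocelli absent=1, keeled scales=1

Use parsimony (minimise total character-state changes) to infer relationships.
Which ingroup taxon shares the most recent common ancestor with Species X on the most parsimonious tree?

The outgroup has state '0' for every character, so '1' is the derived state throughout.
fruit dehiscent: derived state '1' in Species L only — an autapomorphy, so it tells us nothing about relationships among taxa.
Only Species L and Species X show the derived state '1' for ocelli absent, supporting them as a clade.
Only Species L, Species V, and Species X show the derived state '1' for keeled scales, supporting them as a clade.
Most parsimonious ingroup topology: (((Species X,Species L),Species V),Species G).
Species X and Species L form a cherry on this tree, so they are sister taxa.

Species L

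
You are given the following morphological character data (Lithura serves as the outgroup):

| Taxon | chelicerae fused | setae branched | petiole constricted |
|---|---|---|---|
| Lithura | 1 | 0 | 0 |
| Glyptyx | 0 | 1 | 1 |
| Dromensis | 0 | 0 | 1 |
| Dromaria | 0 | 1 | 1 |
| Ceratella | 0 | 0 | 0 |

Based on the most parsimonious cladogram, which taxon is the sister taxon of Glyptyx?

Dromaria

Character polarity is set by the outgroup: the derived state is whichever differs from the outgroup's state, so for chelicerae fused the derived state is '0', and for the remaining characters it is '1'.
chelicerae fused (derived state '0') is shared by all ingroup taxa — unites the whole ingroup.
Only Dromaria and Glyptyx show the derived state '1' for setae branched, supporting them as a clade.
Only Dromaria, Dromensis, and Glyptyx show the derived state '1' for petiole constricted, supporting them as a clade.
Most parsimonious ingroup topology: (((Glyptyx,Dromaria),Dromensis),Ceratella).
Glyptyx and Dromaria form a cherry on this tree, so they are sister taxa.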